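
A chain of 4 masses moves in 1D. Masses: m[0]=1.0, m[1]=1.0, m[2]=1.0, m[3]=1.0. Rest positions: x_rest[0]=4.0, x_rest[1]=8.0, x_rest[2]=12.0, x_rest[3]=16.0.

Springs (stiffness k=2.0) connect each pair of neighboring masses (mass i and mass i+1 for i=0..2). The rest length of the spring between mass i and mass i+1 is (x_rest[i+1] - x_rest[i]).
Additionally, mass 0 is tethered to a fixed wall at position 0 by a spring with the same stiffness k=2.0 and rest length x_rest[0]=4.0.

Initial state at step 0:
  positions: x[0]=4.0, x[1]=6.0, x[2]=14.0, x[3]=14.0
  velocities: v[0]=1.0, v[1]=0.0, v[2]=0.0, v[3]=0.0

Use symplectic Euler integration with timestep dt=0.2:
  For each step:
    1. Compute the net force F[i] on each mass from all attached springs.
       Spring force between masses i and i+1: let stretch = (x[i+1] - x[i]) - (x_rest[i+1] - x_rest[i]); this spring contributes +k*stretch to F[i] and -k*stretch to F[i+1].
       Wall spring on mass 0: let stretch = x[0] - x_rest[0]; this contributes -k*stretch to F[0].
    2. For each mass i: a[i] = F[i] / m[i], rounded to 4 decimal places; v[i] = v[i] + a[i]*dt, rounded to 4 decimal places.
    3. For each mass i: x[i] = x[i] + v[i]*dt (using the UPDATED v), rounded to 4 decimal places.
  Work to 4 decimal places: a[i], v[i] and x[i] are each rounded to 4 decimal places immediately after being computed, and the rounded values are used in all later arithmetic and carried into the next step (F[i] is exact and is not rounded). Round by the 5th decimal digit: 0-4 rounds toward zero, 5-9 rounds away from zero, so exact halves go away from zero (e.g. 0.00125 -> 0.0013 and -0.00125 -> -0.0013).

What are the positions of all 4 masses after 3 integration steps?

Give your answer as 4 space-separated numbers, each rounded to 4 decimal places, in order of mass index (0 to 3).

Answer: 3.8169 8.2758 10.9492 15.5555

Derivation:
Step 0: x=[4.0000 6.0000 14.0000 14.0000] v=[1.0000 0.0000 0.0000 0.0000]
Step 1: x=[4.0400 6.4800 13.3600 14.3200] v=[0.2000 2.4000 -3.2000 1.6000]
Step 2: x=[3.9520 7.3152 12.2464 14.8832] v=[-0.4400 4.1760 -5.5680 2.8160]
Step 3: x=[3.8169 8.2758 10.9492 15.5555] v=[-0.6755 4.8032 -6.4858 3.3613]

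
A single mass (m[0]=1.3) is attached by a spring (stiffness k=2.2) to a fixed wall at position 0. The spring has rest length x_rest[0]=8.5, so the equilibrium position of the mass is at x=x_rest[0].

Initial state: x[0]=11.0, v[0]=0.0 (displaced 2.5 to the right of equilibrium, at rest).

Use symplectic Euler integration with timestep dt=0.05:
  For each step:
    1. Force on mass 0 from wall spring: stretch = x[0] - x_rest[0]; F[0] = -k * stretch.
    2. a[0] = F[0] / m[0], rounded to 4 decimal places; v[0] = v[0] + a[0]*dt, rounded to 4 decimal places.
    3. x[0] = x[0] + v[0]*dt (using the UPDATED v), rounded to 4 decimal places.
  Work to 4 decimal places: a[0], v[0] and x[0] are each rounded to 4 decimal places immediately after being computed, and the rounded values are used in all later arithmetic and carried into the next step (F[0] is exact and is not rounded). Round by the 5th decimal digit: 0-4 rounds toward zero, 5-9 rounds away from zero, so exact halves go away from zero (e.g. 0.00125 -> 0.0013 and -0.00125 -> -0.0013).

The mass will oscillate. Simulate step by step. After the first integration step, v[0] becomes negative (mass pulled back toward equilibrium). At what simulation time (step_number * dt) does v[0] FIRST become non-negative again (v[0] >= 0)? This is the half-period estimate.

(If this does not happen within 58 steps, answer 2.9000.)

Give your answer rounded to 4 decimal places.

Step 0: x=[11.0000] v=[0.0000]
Step 1: x=[10.9894] v=[-0.2115]
Step 2: x=[10.9683] v=[-0.4221]
Step 3: x=[10.9368] v=[-0.6310]
Step 4: x=[10.8949] v=[-0.8372]
Step 5: x=[10.8429] v=[-1.0398]
Step 6: x=[10.7810] v=[-1.2380]
Step 7: x=[10.7095] v=[-1.4310]
Step 8: x=[10.6286] v=[-1.6180]
Step 9: x=[10.5387] v=[-1.7981]
Step 10: x=[10.4402] v=[-1.9706]
Step 11: x=[10.3335] v=[-2.1348]
Step 12: x=[10.2190] v=[-2.2899]
Step 13: x=[10.0972] v=[-2.4354]
Step 14: x=[9.9687] v=[-2.5706]
Step 15: x=[9.8340] v=[-2.6949]
Step 16: x=[9.6936] v=[-2.8078]
Step 17: x=[9.5482] v=[-2.9088]
Step 18: x=[9.3983] v=[-2.9975]
Step 19: x=[9.2446] v=[-3.0735]
Step 20: x=[9.0878] v=[-3.1365]
Step 21: x=[8.9285] v=[-3.1862]
Step 22: x=[8.7674] v=[-3.2225]
Step 23: x=[8.6051] v=[-3.2451]
Step 24: x=[8.4424] v=[-3.2540]
Step 25: x=[8.2799] v=[-3.2491]
Step 26: x=[8.1184] v=[-3.2305]
Step 27: x=[7.9585] v=[-3.1982]
Step 28: x=[7.8009] v=[-3.1524]
Step 29: x=[7.6462] v=[-3.0932]
Step 30: x=[7.4952] v=[-3.0210]
Step 31: x=[7.3484] v=[-2.9360]
Step 32: x=[7.2065] v=[-2.8386]
Step 33: x=[7.0700] v=[-2.7292]
Step 34: x=[6.9396] v=[-2.6082]
Step 35: x=[6.8158] v=[-2.4762]
Step 36: x=[6.6991] v=[-2.3337]
Step 37: x=[6.5900] v=[-2.1813]
Step 38: x=[6.4890] v=[-2.0197]
Step 39: x=[6.3965] v=[-1.8495]
Step 40: x=[6.3129] v=[-1.6715]
Step 41: x=[6.2386] v=[-1.4864]
Step 42: x=[6.1738] v=[-1.2951]
Step 43: x=[6.1189] v=[-1.0983]
Step 44: x=[6.0741] v=[-0.8968]
Step 45: x=[6.0395] v=[-0.6915]
Step 46: x=[6.0153] v=[-0.4833]
Step 47: x=[6.0016] v=[-0.2731]
Step 48: x=[5.9985] v=[-0.0617]
Step 49: x=[6.0060] v=[0.1500]
First v>=0 after going negative at step 49, time=2.4500

Answer: 2.4500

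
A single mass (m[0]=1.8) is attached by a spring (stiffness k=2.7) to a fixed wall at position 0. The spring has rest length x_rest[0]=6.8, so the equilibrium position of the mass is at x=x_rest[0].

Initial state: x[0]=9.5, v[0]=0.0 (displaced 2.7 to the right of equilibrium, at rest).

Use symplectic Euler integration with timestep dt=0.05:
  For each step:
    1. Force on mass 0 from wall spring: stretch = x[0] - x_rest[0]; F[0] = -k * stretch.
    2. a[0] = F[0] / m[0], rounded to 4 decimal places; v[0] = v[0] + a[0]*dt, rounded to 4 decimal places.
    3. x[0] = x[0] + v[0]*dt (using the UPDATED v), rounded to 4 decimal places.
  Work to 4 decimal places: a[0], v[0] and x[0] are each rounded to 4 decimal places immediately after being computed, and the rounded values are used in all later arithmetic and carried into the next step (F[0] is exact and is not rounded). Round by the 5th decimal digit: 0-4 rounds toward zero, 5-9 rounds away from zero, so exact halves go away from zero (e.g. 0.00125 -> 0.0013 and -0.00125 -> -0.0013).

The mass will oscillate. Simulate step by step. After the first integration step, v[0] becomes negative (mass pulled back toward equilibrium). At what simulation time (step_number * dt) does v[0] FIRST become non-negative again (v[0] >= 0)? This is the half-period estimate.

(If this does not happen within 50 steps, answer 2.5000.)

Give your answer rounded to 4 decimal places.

Answer: 2.5000

Derivation:
Step 0: x=[9.5000] v=[0.0000]
Step 1: x=[9.4899] v=[-0.2025]
Step 2: x=[9.4697] v=[-0.4042]
Step 3: x=[9.4395] v=[-0.6044]
Step 4: x=[9.3994] v=[-0.8024]
Step 5: x=[9.3495] v=[-0.9974]
Step 6: x=[9.2901] v=[-1.1886]
Step 7: x=[9.2213] v=[-1.3754]
Step 8: x=[9.1435] v=[-1.5570]
Step 9: x=[9.0569] v=[-1.7328]
Step 10: x=[8.9618] v=[-1.9021]
Step 11: x=[8.8586] v=[-2.0642]
Step 12: x=[8.7477] v=[-2.2186]
Step 13: x=[8.6295] v=[-2.3647]
Step 14: x=[8.5044] v=[-2.5019]
Step 15: x=[8.3729] v=[-2.6297]
Step 16: x=[8.2355] v=[-2.7477]
Step 17: x=[8.0927] v=[-2.8554]
Step 18: x=[7.9451] v=[-2.9524]
Step 19: x=[7.7932] v=[-3.0383]
Step 20: x=[7.6376] v=[-3.1128]
Step 21: x=[7.4788] v=[-3.1756]
Step 22: x=[7.3175] v=[-3.2265]
Step 23: x=[7.1542] v=[-3.2653]
Step 24: x=[6.9896] v=[-3.2919]
Step 25: x=[6.8243] v=[-3.3061]
Step 26: x=[6.6589] v=[-3.3079]
Step 27: x=[6.4940] v=[-3.2973]
Step 28: x=[6.3303] v=[-3.2744]
Step 29: x=[6.1683] v=[-3.2392]
Step 30: x=[6.0087] v=[-3.1918]
Step 31: x=[5.8521] v=[-3.1325]
Step 32: x=[5.6990] v=[-3.0614]
Step 33: x=[5.5501] v=[-2.9788]
Step 34: x=[5.4058] v=[-2.8851]
Step 35: x=[5.2668] v=[-2.7805]
Step 36: x=[5.1335] v=[-2.6655]
Step 37: x=[5.0065] v=[-2.5405]
Step 38: x=[4.8862] v=[-2.4060]
Step 39: x=[4.7731] v=[-2.2625]
Step 40: x=[4.6676] v=[-2.1105]
Step 41: x=[4.5701] v=[-1.9506]
Step 42: x=[4.4809] v=[-1.7834]
Step 43: x=[4.4004] v=[-1.6095]
Step 44: x=[4.3289] v=[-1.4295]
Step 45: x=[4.2667] v=[-1.2442]
Step 46: x=[4.2140] v=[-1.0542]
Step 47: x=[4.1710] v=[-0.8603]
Step 48: x=[4.1378] v=[-0.6631]
Step 49: x=[4.1146] v=[-0.4634]
Step 50: x=[4.1015] v=[-0.2620]
v[0] did not become non-negative within 50 steps; using fallback time=2.5000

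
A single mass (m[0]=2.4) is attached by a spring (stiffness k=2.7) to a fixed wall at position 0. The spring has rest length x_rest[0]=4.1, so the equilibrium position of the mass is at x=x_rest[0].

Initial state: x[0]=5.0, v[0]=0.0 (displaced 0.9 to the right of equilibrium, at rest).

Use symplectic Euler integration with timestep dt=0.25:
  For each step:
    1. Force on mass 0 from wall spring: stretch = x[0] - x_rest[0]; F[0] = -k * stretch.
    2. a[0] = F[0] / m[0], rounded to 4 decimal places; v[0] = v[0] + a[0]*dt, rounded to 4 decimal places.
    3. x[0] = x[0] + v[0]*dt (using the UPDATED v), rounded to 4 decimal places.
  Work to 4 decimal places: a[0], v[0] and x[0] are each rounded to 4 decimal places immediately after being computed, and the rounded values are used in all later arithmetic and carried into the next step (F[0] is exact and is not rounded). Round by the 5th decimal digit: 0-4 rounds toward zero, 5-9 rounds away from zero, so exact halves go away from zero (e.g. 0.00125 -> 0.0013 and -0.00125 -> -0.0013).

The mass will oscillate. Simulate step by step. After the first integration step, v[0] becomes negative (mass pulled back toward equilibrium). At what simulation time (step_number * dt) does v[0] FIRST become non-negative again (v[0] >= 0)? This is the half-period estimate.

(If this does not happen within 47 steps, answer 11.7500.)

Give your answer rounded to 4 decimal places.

Step 0: x=[5.0000] v=[0.0000]
Step 1: x=[4.9367] v=[-0.2531]
Step 2: x=[4.8146] v=[-0.4884]
Step 3: x=[4.6423] v=[-0.6894]
Step 4: x=[4.4318] v=[-0.8419]
Step 5: x=[4.1980] v=[-0.9352]
Step 6: x=[3.9573] v=[-0.9628]
Step 7: x=[3.7266] v=[-0.9227]
Step 8: x=[3.5222] v=[-0.8177]
Step 9: x=[3.3584] v=[-0.6552]
Step 10: x=[3.2468] v=[-0.4466]
Step 11: x=[3.1952] v=[-0.2066]
Step 12: x=[3.2072] v=[0.0479]
First v>=0 after going negative at step 12, time=3.0000

Answer: 3.0000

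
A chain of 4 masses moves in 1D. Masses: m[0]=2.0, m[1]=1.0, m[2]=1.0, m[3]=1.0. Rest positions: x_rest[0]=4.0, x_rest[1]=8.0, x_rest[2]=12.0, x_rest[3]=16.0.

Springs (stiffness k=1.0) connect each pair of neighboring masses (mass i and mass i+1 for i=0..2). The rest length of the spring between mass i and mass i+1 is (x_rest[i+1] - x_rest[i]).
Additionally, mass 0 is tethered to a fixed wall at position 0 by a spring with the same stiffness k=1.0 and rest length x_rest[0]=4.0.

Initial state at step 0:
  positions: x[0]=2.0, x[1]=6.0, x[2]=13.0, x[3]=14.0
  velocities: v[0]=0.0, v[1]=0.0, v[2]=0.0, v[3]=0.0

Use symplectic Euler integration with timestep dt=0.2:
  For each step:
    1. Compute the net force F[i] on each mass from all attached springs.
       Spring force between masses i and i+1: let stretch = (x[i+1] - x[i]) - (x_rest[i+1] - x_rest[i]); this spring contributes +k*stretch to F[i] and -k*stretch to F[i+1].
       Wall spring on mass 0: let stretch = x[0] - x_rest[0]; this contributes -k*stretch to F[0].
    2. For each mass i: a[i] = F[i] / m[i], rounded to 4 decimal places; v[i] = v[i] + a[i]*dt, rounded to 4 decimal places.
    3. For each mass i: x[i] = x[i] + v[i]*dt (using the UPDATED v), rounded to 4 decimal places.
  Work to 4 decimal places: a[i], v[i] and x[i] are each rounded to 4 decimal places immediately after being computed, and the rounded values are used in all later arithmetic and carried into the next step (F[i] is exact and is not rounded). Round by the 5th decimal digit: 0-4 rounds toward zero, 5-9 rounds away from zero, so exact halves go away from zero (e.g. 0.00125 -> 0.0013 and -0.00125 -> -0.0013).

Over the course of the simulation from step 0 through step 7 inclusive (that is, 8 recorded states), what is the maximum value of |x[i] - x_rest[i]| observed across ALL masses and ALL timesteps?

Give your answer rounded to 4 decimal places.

Step 0: x=[2.0000 6.0000 13.0000 14.0000] v=[0.0000 0.0000 0.0000 0.0000]
Step 1: x=[2.0400 6.1200 12.7600 14.1200] v=[0.2000 0.6000 -1.2000 0.6000]
Step 2: x=[2.1208 6.3424 12.3088 14.3456] v=[0.4040 1.1120 -2.2560 1.1280]
Step 3: x=[2.2436 6.6346 11.7004 14.6497] v=[0.6141 1.4610 -3.0419 1.5206]
Step 4: x=[2.4094 6.9538 11.0074 14.9958] v=[0.8288 1.5960 -3.4652 1.7307]
Step 5: x=[2.6179 7.2534 10.3118 15.3424] v=[1.0423 1.4978 -3.4782 1.7330]
Step 6: x=[2.8667 7.4899 9.6950 15.6478] v=[1.2441 1.1824 -3.0838 1.5269]
Step 7: x=[3.1507 7.6297 9.2281 15.8751] v=[1.4198 0.6988 -2.3343 1.1363]
Max displacement = 2.7719

Answer: 2.7719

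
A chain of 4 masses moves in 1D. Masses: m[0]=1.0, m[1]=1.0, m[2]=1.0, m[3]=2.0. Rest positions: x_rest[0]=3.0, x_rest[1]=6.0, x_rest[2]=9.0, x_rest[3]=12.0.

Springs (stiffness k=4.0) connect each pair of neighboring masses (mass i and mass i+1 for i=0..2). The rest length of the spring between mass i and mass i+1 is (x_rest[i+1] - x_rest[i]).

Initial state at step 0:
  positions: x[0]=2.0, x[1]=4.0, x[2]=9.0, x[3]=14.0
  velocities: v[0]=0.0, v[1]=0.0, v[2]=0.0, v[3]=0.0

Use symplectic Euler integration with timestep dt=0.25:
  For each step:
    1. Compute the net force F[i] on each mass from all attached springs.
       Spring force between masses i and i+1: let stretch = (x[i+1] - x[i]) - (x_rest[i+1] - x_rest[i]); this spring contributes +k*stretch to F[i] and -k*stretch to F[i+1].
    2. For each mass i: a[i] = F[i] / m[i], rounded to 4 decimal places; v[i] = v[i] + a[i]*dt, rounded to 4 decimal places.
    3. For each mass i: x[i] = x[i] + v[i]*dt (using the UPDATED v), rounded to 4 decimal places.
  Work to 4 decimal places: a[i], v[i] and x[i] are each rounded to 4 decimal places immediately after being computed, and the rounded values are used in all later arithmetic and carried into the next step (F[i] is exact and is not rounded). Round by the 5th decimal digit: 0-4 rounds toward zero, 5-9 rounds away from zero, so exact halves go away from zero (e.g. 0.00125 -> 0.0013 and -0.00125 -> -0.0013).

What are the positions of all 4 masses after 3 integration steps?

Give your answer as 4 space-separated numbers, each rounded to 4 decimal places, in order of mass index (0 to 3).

Step 0: x=[2.0000 4.0000 9.0000 14.0000] v=[0.0000 0.0000 0.0000 0.0000]
Step 1: x=[1.7500 4.7500 9.0000 13.7500] v=[-1.0000 3.0000 0.0000 -1.0000]
Step 2: x=[1.5000 5.8125 9.1250 13.2813] v=[-1.0000 4.2500 0.5000 -1.8750]
Step 3: x=[1.5781 6.6250 9.4610 12.6680] v=[0.3125 3.2500 1.3438 -2.4532]

Answer: 1.5781 6.6250 9.4610 12.6680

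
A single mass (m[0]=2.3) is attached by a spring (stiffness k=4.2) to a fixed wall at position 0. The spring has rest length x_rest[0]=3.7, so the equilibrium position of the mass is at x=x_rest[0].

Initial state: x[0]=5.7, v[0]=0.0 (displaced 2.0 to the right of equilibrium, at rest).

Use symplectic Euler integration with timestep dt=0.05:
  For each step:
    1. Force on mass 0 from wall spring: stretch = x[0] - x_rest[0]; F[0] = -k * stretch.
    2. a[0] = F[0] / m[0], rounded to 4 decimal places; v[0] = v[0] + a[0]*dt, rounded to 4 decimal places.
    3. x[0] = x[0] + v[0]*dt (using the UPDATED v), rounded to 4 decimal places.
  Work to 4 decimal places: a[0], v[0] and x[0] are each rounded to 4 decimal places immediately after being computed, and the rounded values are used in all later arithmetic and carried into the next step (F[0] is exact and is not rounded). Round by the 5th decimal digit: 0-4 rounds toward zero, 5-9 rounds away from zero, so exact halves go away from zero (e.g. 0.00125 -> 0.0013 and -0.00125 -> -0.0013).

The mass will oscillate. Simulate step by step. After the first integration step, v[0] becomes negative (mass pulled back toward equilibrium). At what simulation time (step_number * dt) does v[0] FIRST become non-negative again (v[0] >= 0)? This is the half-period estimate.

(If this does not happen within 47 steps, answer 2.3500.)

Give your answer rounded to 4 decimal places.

Answer: 2.3500

Derivation:
Step 0: x=[5.7000] v=[0.0000]
Step 1: x=[5.6909] v=[-0.1826]
Step 2: x=[5.6727] v=[-0.3644]
Step 3: x=[5.6455] v=[-0.5445]
Step 4: x=[5.6094] v=[-0.7221]
Step 5: x=[5.5646] v=[-0.8964]
Step 6: x=[5.5113] v=[-1.0666]
Step 7: x=[5.4497] v=[-1.2320]
Step 8: x=[5.3801] v=[-1.3918]
Step 9: x=[5.3028] v=[-1.5452]
Step 10: x=[5.2182] v=[-1.6915]
Step 11: x=[5.1267] v=[-1.8301]
Step 12: x=[5.0287] v=[-1.9604]
Step 13: x=[4.9246] v=[-2.0817]
Step 14: x=[4.8149] v=[-2.1935]
Step 15: x=[4.7001] v=[-2.2953]
Step 16: x=[4.5808] v=[-2.3866]
Step 17: x=[4.4575] v=[-2.4670]
Step 18: x=[4.3307] v=[-2.5362]
Step 19: x=[4.2010] v=[-2.5938]
Step 20: x=[4.0690] v=[-2.6395]
Step 21: x=[3.9353] v=[-2.6732]
Step 22: x=[3.8006] v=[-2.6947]
Step 23: x=[3.6654] v=[-2.7039]
Step 24: x=[3.5304] v=[-2.7007]
Step 25: x=[3.3961] v=[-2.6852]
Step 26: x=[3.2632] v=[-2.6575]
Step 27: x=[3.1323] v=[-2.6176]
Step 28: x=[3.0040] v=[-2.5658]
Step 29: x=[2.8789] v=[-2.5023]
Step 30: x=[2.7575] v=[-2.4273]
Step 31: x=[2.6404] v=[-2.3412]
Step 32: x=[2.5282] v=[-2.2445]
Step 33: x=[2.4213] v=[-2.1375]
Step 34: x=[2.3203] v=[-2.0208]
Step 35: x=[2.2256] v=[-1.8948]
Step 36: x=[2.1376] v=[-1.7602]
Step 37: x=[2.0567] v=[-1.6175]
Step 38: x=[1.9833] v=[-1.4675]
Step 39: x=[1.9178] v=[-1.3108]
Step 40: x=[1.8604] v=[-1.1481]
Step 41: x=[1.8114] v=[-0.9801]
Step 42: x=[1.7710] v=[-0.8077]
Step 43: x=[1.7394] v=[-0.6316]
Step 44: x=[1.7168] v=[-0.4526]
Step 45: x=[1.7032] v=[-0.2715]
Step 46: x=[1.6987] v=[-0.0892]
Step 47: x=[1.7034] v=[0.0935]
First v>=0 after going negative at step 47, time=2.3500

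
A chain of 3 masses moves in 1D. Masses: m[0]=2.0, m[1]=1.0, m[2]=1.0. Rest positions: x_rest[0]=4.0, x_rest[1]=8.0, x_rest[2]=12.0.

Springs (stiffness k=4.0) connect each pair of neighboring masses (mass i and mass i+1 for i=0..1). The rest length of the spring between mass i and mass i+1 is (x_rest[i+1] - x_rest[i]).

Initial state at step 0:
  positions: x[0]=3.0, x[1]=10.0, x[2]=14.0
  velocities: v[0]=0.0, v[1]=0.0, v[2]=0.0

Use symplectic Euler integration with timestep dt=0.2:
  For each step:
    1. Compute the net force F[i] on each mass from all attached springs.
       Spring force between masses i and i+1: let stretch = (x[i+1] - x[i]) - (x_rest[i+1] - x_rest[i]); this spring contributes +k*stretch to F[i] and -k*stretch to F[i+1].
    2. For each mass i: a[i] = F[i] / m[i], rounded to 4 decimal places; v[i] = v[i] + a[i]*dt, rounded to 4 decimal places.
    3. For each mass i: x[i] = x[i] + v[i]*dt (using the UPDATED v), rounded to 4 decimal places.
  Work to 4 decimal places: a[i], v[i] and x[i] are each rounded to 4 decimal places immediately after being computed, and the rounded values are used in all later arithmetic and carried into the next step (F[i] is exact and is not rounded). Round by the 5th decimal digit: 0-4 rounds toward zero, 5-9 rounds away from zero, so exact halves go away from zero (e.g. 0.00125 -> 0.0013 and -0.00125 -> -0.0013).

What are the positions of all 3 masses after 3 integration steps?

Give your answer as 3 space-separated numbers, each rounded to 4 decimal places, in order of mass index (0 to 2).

Answer: 4.1720 7.9971 13.6590

Derivation:
Step 0: x=[3.0000 10.0000 14.0000] v=[0.0000 0.0000 0.0000]
Step 1: x=[3.2400 9.5200 14.0000] v=[1.2000 -2.4000 0.0000]
Step 2: x=[3.6624 8.7520 13.9232] v=[2.1120 -3.8400 -0.3840]
Step 3: x=[4.1720 7.9971 13.6590] v=[2.5478 -3.7747 -1.3210]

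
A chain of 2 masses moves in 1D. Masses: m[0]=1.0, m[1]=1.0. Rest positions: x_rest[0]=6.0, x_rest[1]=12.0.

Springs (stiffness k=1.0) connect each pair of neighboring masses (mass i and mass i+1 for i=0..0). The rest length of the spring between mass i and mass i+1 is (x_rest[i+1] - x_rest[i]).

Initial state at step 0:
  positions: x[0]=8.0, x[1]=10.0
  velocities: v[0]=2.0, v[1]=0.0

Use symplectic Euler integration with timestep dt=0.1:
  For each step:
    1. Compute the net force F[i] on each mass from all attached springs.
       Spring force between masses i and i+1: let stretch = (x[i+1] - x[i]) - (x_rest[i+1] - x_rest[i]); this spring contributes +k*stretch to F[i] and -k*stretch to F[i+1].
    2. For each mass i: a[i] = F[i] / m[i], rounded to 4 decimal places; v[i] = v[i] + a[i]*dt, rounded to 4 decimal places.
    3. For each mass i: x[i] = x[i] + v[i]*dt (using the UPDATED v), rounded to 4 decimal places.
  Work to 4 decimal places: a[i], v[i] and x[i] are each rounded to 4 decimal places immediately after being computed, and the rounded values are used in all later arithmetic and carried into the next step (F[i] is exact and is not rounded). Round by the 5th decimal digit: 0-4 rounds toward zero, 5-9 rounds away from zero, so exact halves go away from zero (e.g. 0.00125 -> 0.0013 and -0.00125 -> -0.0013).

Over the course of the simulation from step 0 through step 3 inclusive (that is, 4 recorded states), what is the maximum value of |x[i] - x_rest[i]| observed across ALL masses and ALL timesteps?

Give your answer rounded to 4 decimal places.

Answer: 2.3560

Derivation:
Step 0: x=[8.0000 10.0000] v=[2.0000 0.0000]
Step 1: x=[8.1600 10.0400] v=[1.6000 0.4000]
Step 2: x=[8.2788 10.1212] v=[1.1880 0.8120]
Step 3: x=[8.3560 10.2440] v=[0.7722 1.2278]
Max displacement = 2.3560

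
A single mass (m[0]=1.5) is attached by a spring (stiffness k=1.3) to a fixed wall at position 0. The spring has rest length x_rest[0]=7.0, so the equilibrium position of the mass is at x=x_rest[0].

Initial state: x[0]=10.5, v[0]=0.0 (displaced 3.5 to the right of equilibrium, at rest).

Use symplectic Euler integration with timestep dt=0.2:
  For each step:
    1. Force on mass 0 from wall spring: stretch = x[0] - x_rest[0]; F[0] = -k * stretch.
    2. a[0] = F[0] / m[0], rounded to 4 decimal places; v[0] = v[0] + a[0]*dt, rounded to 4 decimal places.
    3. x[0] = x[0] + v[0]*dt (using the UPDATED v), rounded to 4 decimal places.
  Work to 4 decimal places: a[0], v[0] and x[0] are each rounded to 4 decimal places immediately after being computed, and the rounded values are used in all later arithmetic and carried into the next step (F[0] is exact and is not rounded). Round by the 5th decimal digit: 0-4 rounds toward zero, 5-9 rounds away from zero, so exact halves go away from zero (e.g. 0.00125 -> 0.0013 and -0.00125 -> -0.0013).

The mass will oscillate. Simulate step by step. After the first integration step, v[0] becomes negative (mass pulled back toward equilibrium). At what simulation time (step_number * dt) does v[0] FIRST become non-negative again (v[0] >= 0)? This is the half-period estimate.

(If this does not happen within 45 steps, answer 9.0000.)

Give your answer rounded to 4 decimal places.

Answer: 3.4000

Derivation:
Step 0: x=[10.5000] v=[0.0000]
Step 1: x=[10.3787] v=[-0.6067]
Step 2: x=[10.1402] v=[-1.1923]
Step 3: x=[9.7929] v=[-1.7366]
Step 4: x=[9.3488] v=[-2.2207]
Step 5: x=[8.8232] v=[-2.6278]
Step 6: x=[8.2344] v=[-2.9438]
Step 7: x=[7.6028] v=[-3.1578]
Step 8: x=[6.9503] v=[-3.2623]
Step 9: x=[6.2996] v=[-3.2537]
Step 10: x=[5.6731] v=[-3.1323]
Step 11: x=[5.0926] v=[-2.9023]
Step 12: x=[4.5783] v=[-2.5717]
Step 13: x=[4.1479] v=[-2.1519]
Step 14: x=[3.8164] v=[-1.6575]
Step 15: x=[3.5953] v=[-1.1057]
Step 16: x=[3.4922] v=[-0.5156]
Step 17: x=[3.5107] v=[0.0924]
First v>=0 after going negative at step 17, time=3.4000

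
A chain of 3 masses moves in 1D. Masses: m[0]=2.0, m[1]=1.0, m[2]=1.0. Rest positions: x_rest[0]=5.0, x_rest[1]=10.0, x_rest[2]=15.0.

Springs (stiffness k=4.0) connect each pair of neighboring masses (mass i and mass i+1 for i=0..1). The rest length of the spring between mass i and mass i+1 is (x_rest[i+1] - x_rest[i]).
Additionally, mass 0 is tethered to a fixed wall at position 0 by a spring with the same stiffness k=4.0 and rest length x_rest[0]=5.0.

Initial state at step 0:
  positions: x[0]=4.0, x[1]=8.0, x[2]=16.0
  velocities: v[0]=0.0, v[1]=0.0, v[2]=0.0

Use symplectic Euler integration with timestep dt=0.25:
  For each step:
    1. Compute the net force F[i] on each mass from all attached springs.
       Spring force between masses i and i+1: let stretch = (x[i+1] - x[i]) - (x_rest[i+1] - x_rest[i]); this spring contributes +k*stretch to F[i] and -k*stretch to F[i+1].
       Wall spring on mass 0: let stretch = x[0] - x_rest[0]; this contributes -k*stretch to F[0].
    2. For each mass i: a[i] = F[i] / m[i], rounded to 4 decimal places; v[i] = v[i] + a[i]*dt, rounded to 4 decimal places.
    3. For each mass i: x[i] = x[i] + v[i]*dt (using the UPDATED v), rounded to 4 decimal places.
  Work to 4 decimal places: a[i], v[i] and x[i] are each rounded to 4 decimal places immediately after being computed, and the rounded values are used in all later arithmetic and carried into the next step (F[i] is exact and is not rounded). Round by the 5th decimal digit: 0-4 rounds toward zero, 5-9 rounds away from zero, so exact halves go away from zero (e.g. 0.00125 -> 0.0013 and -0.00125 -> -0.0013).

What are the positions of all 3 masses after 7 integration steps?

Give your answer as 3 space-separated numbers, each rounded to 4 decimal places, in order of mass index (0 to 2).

Answer: 6.2337 8.5245 14.9980

Derivation:
Step 0: x=[4.0000 8.0000 16.0000] v=[0.0000 0.0000 0.0000]
Step 1: x=[4.0000 9.0000 15.2500] v=[0.0000 4.0000 -3.0000]
Step 2: x=[4.1250 10.3125 14.1875] v=[0.5000 5.2500 -4.2500]
Step 3: x=[4.5078 11.0469 13.4063] v=[1.5313 2.9375 -3.1250]
Step 4: x=[5.1446 10.7364 13.2852] v=[2.5470 -1.2422 -0.4844]
Step 5: x=[5.8373 9.6651 13.7769] v=[2.7706 -4.2852 1.9668]
Step 6: x=[6.2788 8.6648 14.4907] v=[1.7659 -4.0012 2.8550]
Step 7: x=[6.2337 8.5245 14.9980] v=[-0.1805 -0.5613 2.0291]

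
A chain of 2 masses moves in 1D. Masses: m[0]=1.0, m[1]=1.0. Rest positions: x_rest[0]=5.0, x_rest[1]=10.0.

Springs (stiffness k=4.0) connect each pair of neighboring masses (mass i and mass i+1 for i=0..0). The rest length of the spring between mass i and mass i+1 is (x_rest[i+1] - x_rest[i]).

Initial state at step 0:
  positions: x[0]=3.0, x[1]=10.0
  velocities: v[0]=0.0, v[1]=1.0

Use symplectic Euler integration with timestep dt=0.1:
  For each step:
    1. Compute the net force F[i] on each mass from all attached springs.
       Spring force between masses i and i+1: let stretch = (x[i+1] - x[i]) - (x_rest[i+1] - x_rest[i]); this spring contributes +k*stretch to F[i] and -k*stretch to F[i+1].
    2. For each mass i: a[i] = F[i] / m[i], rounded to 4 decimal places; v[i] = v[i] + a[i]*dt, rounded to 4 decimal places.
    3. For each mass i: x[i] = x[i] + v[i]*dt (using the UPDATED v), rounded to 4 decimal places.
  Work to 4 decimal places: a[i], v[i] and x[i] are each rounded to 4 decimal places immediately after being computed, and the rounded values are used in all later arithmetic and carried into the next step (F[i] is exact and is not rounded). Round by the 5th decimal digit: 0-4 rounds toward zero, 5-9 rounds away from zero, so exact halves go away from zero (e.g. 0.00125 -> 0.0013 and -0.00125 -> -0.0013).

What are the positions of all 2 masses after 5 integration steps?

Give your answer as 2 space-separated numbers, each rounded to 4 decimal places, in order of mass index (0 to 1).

Step 0: x=[3.0000 10.0000] v=[0.0000 1.0000]
Step 1: x=[3.0800 10.0200] v=[0.8000 0.2000]
Step 2: x=[3.2376 9.9624] v=[1.5760 -0.5760]
Step 3: x=[3.4642 9.8358] v=[2.2659 -1.2659]
Step 4: x=[3.7457 9.6544] v=[2.8145 -1.8145]
Step 5: x=[4.0635 9.4366] v=[3.1780 -2.1780]

Answer: 4.0635 9.4366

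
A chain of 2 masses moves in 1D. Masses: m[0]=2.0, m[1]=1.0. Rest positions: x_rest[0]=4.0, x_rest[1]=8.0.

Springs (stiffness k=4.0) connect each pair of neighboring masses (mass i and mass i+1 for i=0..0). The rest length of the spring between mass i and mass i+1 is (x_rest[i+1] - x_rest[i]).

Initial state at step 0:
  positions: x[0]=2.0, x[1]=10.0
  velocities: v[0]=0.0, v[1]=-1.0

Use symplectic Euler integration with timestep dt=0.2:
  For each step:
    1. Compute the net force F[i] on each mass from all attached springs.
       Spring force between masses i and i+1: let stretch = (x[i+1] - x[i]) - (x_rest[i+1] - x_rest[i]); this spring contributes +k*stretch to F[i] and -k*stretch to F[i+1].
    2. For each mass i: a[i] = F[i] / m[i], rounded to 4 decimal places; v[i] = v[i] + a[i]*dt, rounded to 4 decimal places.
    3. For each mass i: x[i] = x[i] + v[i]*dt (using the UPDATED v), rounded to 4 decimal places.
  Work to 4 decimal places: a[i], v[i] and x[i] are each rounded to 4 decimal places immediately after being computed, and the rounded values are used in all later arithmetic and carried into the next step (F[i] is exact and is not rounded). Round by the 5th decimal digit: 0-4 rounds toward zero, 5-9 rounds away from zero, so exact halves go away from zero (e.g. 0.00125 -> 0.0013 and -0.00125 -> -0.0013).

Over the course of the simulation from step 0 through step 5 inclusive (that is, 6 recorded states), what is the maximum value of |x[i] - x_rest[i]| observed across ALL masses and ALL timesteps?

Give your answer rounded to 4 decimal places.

Answer: 3.6856

Derivation:
Step 0: x=[2.0000 10.0000] v=[0.0000 -1.0000]
Step 1: x=[2.3200 9.1600] v=[1.6000 -4.2000]
Step 2: x=[2.8672 7.8656] v=[2.7360 -6.4720]
Step 3: x=[3.4943 6.4115] v=[3.1354 -7.2707]
Step 4: x=[4.0348 5.1306] v=[2.7023 -6.4045]
Step 5: x=[4.3429 4.3144] v=[1.5406 -4.0811]
Max displacement = 3.6856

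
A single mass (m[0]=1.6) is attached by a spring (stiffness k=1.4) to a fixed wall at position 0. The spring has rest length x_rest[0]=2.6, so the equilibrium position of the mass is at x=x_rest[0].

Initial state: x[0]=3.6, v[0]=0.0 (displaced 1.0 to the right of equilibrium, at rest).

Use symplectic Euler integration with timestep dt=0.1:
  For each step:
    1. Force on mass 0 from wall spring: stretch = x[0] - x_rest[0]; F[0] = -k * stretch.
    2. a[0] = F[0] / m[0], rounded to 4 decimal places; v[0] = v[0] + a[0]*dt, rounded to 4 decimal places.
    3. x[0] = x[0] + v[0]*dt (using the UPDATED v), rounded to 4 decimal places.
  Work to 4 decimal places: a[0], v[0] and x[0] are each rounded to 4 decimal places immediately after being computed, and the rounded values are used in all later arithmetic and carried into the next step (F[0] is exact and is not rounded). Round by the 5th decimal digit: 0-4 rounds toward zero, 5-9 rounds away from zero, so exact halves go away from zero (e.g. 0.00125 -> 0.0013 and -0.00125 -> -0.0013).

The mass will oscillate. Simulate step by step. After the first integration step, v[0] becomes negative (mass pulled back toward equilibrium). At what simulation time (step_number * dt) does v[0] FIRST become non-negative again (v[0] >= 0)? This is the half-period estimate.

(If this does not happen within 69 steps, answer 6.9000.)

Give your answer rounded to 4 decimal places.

Step 0: x=[3.6000] v=[0.0000]
Step 1: x=[3.5913] v=[-0.0875]
Step 2: x=[3.5739] v=[-0.1742]
Step 3: x=[3.5480] v=[-0.2594]
Step 4: x=[3.5138] v=[-0.3424]
Step 5: x=[3.4716] v=[-0.4224]
Step 6: x=[3.4217] v=[-0.4987]
Step 7: x=[3.3646] v=[-0.5706]
Step 8: x=[3.3009] v=[-0.6375]
Step 9: x=[3.2310] v=[-0.6988]
Step 10: x=[3.1556] v=[-0.7540]
Step 11: x=[3.0753] v=[-0.8026]
Step 12: x=[2.9909] v=[-0.8442]
Step 13: x=[2.9031] v=[-0.8784]
Step 14: x=[2.8126] v=[-0.9049]
Step 15: x=[2.7203] v=[-0.9235]
Step 16: x=[2.6269] v=[-0.9340]
Step 17: x=[2.5333] v=[-0.9364]
Step 18: x=[2.4402] v=[-0.9306]
Step 19: x=[2.3485] v=[-0.9166]
Step 20: x=[2.2590] v=[-0.8946]
Step 21: x=[2.1725] v=[-0.8648]
Step 22: x=[2.0898] v=[-0.8274]
Step 23: x=[2.0115] v=[-0.7828]
Step 24: x=[1.9384] v=[-0.7313]
Step 25: x=[1.8711] v=[-0.6734]
Step 26: x=[1.8101] v=[-0.6096]
Step 27: x=[1.7561] v=[-0.5405]
Step 28: x=[1.7094] v=[-0.4667]
Step 29: x=[1.6705] v=[-0.3888]
Step 30: x=[1.6398] v=[-0.3075]
Step 31: x=[1.6175] v=[-0.2235]
Step 32: x=[1.6038] v=[-0.1375]
Step 33: x=[1.5988] v=[-0.0503]
Step 34: x=[1.6025] v=[0.0373]
First v>=0 after going negative at step 34, time=3.4000

Answer: 3.4000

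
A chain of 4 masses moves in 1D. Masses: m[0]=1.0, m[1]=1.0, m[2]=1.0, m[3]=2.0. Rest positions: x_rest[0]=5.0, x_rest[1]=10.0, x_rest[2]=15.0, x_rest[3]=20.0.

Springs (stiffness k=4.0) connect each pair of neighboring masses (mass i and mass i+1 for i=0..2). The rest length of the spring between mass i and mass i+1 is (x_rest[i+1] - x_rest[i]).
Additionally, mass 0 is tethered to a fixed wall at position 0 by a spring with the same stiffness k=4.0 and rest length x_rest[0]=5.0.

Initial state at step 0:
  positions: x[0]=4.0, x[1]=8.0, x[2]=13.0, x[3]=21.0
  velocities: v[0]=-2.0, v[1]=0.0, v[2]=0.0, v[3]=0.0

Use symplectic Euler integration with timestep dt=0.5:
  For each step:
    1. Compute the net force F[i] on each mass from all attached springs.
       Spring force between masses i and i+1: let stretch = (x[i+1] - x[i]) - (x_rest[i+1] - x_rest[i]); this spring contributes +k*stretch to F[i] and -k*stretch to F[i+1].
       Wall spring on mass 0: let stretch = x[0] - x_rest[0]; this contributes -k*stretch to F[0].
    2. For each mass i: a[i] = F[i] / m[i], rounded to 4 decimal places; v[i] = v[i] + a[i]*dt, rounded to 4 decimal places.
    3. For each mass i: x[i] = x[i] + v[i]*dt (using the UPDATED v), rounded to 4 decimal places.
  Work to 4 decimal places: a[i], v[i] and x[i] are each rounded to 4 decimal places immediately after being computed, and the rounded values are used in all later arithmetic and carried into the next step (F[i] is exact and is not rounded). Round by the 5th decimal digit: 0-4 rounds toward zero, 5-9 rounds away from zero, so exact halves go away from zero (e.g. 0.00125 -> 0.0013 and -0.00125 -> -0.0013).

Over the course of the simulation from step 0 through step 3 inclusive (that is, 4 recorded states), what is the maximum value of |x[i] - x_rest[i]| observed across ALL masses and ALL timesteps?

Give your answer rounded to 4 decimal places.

Answer: 3.0000

Derivation:
Step 0: x=[4.0000 8.0000 13.0000 21.0000] v=[-2.0000 0.0000 0.0000 0.0000]
Step 1: x=[3.0000 9.0000 16.0000 19.5000] v=[-2.0000 2.0000 6.0000 -3.0000]
Step 2: x=[5.0000 11.0000 15.5000 18.7500] v=[4.0000 4.0000 -1.0000 -1.5000]
Step 3: x=[8.0000 11.5000 13.7500 18.8750] v=[6.0000 1.0000 -3.5000 0.2500]
Max displacement = 3.0000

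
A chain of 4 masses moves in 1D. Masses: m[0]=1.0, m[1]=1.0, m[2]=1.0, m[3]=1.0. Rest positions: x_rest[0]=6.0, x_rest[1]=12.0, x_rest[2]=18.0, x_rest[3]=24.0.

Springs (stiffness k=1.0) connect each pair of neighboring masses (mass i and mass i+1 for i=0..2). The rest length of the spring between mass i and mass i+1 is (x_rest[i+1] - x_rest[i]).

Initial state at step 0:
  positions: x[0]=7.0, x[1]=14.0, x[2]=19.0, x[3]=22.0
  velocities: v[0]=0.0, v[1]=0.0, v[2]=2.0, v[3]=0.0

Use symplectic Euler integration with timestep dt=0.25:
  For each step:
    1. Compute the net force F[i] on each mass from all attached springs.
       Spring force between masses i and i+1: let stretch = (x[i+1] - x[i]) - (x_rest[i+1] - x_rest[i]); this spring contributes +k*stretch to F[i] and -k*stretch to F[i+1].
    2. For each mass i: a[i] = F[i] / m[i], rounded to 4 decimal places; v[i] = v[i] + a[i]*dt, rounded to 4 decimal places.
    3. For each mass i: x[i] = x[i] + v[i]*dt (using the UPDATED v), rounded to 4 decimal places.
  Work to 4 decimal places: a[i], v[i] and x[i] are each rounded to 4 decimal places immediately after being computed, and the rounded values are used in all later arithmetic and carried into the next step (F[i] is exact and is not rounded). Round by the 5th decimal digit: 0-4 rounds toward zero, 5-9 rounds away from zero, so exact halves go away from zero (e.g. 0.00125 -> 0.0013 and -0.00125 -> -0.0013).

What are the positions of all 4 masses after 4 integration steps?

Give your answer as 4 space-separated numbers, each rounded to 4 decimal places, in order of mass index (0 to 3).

Step 0: x=[7.0000 14.0000 19.0000 22.0000] v=[0.0000 0.0000 2.0000 0.0000]
Step 1: x=[7.0625 13.8750 19.3750 22.1875] v=[0.2500 -0.5000 1.5000 0.7500]
Step 2: x=[7.1758 13.6680 19.5820 22.5742] v=[0.4531 -0.8281 0.8281 1.5469]
Step 3: x=[7.3199 13.4248 19.6064 23.1489] v=[0.5762 -0.9727 0.0977 2.2989]
Step 4: x=[7.4705 13.1864 19.4659 23.8772] v=[0.6024 -0.9535 -0.5621 2.9133]

Answer: 7.4705 13.1864 19.4659 23.8772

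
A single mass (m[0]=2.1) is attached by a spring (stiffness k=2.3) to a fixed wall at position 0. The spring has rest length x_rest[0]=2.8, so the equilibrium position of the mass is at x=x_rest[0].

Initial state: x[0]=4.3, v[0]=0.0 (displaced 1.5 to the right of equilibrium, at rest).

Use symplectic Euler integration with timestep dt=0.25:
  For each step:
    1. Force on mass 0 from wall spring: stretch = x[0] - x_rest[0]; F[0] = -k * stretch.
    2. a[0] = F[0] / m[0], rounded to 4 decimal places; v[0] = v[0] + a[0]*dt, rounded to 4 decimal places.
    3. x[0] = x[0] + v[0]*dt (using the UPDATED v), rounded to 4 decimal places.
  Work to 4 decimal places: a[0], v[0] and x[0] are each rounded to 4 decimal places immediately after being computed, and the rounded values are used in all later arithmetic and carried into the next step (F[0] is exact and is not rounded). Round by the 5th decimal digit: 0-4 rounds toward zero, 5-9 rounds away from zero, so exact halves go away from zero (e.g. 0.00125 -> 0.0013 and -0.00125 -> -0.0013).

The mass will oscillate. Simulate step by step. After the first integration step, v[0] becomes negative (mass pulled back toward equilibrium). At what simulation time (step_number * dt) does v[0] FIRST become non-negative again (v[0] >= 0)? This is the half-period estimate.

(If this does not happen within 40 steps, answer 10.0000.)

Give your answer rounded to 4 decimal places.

Answer: 3.0000

Derivation:
Step 0: x=[4.3000] v=[0.0000]
Step 1: x=[4.1973] v=[-0.4107]
Step 2: x=[3.9990] v=[-0.7933]
Step 3: x=[3.7186] v=[-1.1216]
Step 4: x=[3.3753] v=[-1.3731]
Step 5: x=[2.9927] v=[-1.5306]
Step 6: x=[2.5969] v=[-1.5834]
Step 7: x=[2.2150] v=[-1.5278]
Step 8: x=[1.8731] v=[-1.3676]
Step 9: x=[1.5947] v=[-1.1138]
Step 10: x=[1.3988] v=[-0.7838]
Step 11: x=[1.2988] v=[-0.4002]
Step 12: x=[1.3015] v=[0.0109]
First v>=0 after going negative at step 12, time=3.0000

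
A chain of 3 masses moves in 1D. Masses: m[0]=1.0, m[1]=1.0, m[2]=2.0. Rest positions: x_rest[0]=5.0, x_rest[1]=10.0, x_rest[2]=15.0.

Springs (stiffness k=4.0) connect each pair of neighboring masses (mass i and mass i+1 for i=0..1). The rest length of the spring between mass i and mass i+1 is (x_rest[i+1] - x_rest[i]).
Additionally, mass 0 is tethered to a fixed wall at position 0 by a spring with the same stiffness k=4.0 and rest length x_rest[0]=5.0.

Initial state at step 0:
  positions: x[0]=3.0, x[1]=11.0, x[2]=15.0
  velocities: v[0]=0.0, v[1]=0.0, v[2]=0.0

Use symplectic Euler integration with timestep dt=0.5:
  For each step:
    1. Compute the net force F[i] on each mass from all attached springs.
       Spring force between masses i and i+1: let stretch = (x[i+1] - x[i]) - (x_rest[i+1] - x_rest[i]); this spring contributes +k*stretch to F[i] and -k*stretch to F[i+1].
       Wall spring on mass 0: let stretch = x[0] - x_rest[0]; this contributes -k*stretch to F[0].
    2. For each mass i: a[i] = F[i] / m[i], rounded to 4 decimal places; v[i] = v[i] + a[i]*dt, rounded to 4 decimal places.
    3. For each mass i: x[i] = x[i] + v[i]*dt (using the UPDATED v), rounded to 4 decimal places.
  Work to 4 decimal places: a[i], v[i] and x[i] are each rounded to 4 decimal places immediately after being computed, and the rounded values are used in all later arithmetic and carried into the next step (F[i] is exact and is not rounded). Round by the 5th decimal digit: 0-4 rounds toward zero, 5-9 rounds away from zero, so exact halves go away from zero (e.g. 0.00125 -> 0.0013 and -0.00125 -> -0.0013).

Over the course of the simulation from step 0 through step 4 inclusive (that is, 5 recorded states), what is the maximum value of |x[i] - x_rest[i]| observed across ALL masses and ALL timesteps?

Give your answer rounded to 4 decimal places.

Answer: 3.3750

Derivation:
Step 0: x=[3.0000 11.0000 15.0000] v=[0.0000 0.0000 0.0000]
Step 1: x=[8.0000 7.0000 15.5000] v=[10.0000 -8.0000 1.0000]
Step 2: x=[4.0000 12.5000 14.2500] v=[-8.0000 11.0000 -2.5000]
Step 3: x=[4.5000 11.2500 14.6250] v=[1.0000 -2.5000 0.7500]
Step 4: x=[7.2500 6.6250 15.8125] v=[5.5000 -9.2500 2.3750]
Max displacement = 3.3750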